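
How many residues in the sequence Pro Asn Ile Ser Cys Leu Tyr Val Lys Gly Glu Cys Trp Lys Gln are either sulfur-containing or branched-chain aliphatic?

Sulfur-containing: C, M. Branched-chain aliphatic: I, L, V.
Sulfur-containing residues here: Cys5, Cys12 (2).
Branched-chain aliphatic residues here: Ile3, Leu6, Val8 (3).
The two groups share no amino acid, so total = 2 + 3 = 5.

5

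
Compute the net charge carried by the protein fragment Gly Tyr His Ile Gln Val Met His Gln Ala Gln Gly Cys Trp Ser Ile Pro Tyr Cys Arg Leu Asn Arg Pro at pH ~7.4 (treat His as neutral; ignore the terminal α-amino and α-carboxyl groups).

Near pH 7.4, K and R contribute +1 each, D and E contribute −1 each, and every other side chain (His included, as stated) is uncharged.
Positive (K, R): Arg20, Arg23 → +2.
Negative (D, E): none → −0.
Net charge = (+2) + (−0) = +2.

+2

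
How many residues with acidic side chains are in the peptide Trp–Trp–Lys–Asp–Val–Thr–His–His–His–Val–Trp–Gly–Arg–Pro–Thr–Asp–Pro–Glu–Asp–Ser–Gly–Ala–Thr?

Aspartate (D) and glutamate (E) have carboxylic-acid side chains and are the acidic amino acids.
Matching residues: Asp4, Asp16, Glu18, Asp19.

4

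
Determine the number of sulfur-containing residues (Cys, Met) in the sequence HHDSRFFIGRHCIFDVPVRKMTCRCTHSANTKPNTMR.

5

Matching residues: C12, M21, C23, C25, M36.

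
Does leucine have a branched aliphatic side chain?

Yes

V, L, and I make up the branched-chain aliphatic group.
Leucine is in this group.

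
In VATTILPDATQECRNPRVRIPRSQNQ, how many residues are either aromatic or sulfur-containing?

1

Aromatic: F, W, Y. Sulfur-containing: C, M.
Aromatic residues here: none (0).
Sulfur-containing residues here: C13 (1).
The two groups share no amino acid, so total = 0 + 1 = 1.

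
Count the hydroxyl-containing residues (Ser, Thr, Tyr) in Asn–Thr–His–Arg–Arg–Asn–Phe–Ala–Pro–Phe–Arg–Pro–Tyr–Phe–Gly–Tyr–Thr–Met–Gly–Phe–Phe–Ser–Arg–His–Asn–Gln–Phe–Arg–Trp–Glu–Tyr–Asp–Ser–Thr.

Matching residues: Thr2, Tyr13, Tyr16, Thr17, Ser22, Tyr31, Ser33, Thr34.

8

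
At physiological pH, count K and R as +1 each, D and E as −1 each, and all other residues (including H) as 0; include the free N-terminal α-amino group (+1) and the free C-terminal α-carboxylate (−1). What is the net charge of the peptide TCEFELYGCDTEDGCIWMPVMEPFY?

-6

Positive (K, R): none → +0.
Negative (D, E): E3, E5, D10, E12, D13, E22 → −6.
The N-terminus (+1) and C-terminus (−1) cancel.
Net charge = (+0) + (−6) = −6.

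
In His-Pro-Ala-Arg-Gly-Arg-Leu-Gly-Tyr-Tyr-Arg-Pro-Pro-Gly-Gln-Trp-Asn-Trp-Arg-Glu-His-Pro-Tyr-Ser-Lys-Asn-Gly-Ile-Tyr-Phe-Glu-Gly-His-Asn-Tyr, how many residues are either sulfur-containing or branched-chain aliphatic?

Sulfur-containing: C, M. Branched-chain aliphatic: I, L, V.
Sulfur-containing residues here: none (0).
Branched-chain aliphatic residues here: Leu7, Ile28 (2).
The two groups share no amino acid, so total = 0 + 2 = 2.

2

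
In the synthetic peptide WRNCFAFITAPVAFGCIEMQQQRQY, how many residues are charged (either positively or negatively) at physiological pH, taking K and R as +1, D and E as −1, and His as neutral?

3

Charged side chains at pH ~7.4: K, R (positive); D, E (negative).
Matching residues: R2, E18, R23.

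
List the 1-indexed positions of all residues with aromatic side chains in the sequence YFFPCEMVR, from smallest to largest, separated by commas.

1, 2, 3

The aromatic amino acids are Phe (F, benzyl), Trp (W, indole), and Tyr (Y, phenol).
Matching residues: Y1, F2, F3.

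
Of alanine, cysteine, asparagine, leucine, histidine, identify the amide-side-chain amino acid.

asparagine

Only N (asparagine) and Q (glutamine) carry a side-chain carboxamide.
Of the listed options, only asparagine belongs to this group.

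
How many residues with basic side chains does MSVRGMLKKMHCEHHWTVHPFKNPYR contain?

Lysine (K), arginine (R), and histidine (H) have basic, nitrogen-containing side chains.
Matching residues: R4, K8, K9, H11, H14, H15, H19, K22, R26.

9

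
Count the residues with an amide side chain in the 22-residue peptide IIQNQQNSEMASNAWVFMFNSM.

The amide-side-chain residues are Asn (N) and Gln (Q).
Matching residues: Q3, N4, Q5, Q6, N7, N13, N20.

7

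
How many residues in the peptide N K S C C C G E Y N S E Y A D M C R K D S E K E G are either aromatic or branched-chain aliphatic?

2

Aromatic: F, W, Y. Branched-chain aliphatic: I, L, V.
Aromatic residues here: Y9, Y13 (2).
Branched-chain aliphatic residues here: none (0).
The two groups share no amino acid, so total = 2 + 0 = 2.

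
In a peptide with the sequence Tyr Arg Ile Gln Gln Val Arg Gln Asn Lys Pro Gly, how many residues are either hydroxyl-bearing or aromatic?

1

Hydroxyl-bearing: S, T, Y. Aromatic: F, W, Y.
Hydroxyl-bearing residues here: Tyr1 (1).
Aromatic residues here: Tyr1 (1).
Y is in both groups, so the 1 Y residue must not be double-counted.
Total = 1 + 1 − 1 = 1.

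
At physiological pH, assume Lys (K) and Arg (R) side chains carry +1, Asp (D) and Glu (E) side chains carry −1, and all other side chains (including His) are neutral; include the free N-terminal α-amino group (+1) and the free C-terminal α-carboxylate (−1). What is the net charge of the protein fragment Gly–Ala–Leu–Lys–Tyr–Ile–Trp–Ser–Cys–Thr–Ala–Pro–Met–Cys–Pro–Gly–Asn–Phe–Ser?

+1

Positive (K, R): Lys4 → +1.
Negative (D, E): none → −0.
The N-terminus (+1) and C-terminus (−1) cancel.
Net charge = (+1) + (−0) = +1.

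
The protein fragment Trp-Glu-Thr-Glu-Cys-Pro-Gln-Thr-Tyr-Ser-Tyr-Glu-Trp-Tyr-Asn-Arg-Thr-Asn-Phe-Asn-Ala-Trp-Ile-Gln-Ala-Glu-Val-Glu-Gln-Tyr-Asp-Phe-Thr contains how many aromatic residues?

F, W, and Y each carry an aromatic ring on the side chain.
Matching residues: Trp1, Tyr9, Tyr11, Trp13, Tyr14, Phe19, Trp22, Tyr30, Phe32.

9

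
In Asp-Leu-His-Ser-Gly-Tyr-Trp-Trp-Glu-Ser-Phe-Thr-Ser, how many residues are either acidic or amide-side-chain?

2

Acidic: D, E. Amide-side-chain: N, Q.
Acidic residues here: Asp1, Glu9 (2).
Amide-side-chain residues here: none (0).
The two groups share no amino acid, so total = 2 + 0 = 2.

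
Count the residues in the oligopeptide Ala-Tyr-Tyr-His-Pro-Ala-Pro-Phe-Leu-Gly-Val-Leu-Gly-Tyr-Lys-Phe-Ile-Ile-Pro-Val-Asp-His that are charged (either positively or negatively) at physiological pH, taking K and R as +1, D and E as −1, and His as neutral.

2

Charged side chains at pH ~7.4: K, R (positive); D, E (negative).
Matching residues: Lys15, Asp21.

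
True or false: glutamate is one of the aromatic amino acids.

Phenylalanine (F), tryptophan (W), and tyrosine (Y) have aromatic ring side chains.
Glutamate is not in this group.

False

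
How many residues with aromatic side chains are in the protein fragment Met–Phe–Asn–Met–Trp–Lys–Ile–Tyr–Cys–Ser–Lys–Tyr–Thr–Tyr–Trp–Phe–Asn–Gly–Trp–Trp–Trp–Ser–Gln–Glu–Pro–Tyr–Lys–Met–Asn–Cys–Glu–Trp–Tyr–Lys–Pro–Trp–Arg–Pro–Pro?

14

The aromatic amino acids are Phe (F, benzyl), Trp (W, indole), and Tyr (Y, phenol).
Matching residues: Phe2, Trp5, Tyr8, Tyr12, Tyr14, Trp15, Phe16, Trp19, Trp20, Trp21, Tyr26, Trp32, Tyr33, Trp36.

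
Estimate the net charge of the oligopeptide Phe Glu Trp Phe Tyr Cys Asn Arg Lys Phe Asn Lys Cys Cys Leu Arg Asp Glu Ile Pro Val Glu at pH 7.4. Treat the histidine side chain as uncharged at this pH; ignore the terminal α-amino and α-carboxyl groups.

At pH ~7.4 the Lys and Arg side chains are protonated (+1), the Asp and Glu side chains are deprotonated (−1), and with His taken as neutral all other side chains carry no charge.
Positive (K, R): Arg8, Lys9, Lys12, Arg16 → +4.
Negative (D, E): Glu2, Asp17, Glu18, Glu22 → −4.
Net charge = (+4) + (−4) = 0.

0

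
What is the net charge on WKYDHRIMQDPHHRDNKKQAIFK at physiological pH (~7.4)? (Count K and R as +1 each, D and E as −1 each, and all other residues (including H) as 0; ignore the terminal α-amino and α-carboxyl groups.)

Positive (K, R): K2, R6, R14, K17, K18, K23 → +6.
Negative (D, E): D4, D10, D15 → −3.
Net charge = (+6) + (−3) = +3.

+3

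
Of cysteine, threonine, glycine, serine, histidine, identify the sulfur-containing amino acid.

cysteine

Cysteine (C, thiol) and methionine (M, thioether) are the two sulfur-containing amino acids.
Of the listed options, only cysteine belongs to this group.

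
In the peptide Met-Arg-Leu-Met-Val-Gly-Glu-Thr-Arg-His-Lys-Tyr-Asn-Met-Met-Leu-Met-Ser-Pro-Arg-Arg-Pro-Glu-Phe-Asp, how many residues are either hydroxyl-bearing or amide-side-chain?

4

Hydroxyl-bearing: S, T, Y. Amide-side-chain: N, Q.
Hydroxyl-bearing residues here: Thr8, Tyr12, Ser18 (3).
Amide-side-chain residues here: Asn13 (1).
The two groups share no amino acid, so total = 3 + 1 = 4.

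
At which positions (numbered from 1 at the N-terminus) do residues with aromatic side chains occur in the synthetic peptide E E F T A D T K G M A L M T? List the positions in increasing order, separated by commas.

Phenylalanine (F), tryptophan (W), and tyrosine (Y) have aromatic ring side chains.
Matching residues: F3.

3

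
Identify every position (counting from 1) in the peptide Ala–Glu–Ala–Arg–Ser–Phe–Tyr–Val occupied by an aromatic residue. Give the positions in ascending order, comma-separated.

6, 7

The aromatic amino acids are Phe (F, benzyl), Trp (W, indole), and Tyr (Y, phenol).
Matching residues: Phe6, Tyr7.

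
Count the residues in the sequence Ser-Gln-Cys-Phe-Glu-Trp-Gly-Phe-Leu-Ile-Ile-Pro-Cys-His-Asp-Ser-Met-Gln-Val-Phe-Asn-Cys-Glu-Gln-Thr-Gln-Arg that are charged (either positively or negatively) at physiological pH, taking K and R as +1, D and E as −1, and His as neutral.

4

Charged side chains at pH ~7.4: K, R (positive); D, E (negative).
Matching residues: Glu5, Asp15, Glu23, Arg27.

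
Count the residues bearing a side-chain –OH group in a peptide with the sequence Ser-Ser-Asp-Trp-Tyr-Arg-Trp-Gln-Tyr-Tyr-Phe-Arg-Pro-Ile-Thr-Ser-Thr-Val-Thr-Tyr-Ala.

The –OH-bearing residues are Ser, Thr (aliphatic alcohols), and Tyr (phenol).
Matching residues: Ser1, Ser2, Tyr5, Tyr9, Tyr10, Thr15, Ser16, Thr17, Thr19, Tyr20.

10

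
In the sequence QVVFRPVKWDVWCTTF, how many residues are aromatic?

Phenylalanine (F), tryptophan (W), and tyrosine (Y) have aromatic ring side chains.
Matching residues: F4, W9, W12, F16.

4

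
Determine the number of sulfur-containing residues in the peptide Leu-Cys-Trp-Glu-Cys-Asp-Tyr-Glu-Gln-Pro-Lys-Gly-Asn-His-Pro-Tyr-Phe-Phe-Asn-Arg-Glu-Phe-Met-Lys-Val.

3

Cysteine (C, thiol) and methionine (M, thioether) are the two sulfur-containing amino acids.
Matching residues: Cys2, Cys5, Met23.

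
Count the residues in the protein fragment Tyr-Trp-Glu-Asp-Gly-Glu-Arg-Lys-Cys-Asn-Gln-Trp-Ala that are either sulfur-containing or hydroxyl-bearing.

2

Sulfur-containing: C, M. Hydroxyl-bearing: S, T, Y.
Sulfur-containing residues here: Cys9 (1).
Hydroxyl-bearing residues here: Tyr1 (1).
The two groups share no amino acid, so total = 1 + 1 = 2.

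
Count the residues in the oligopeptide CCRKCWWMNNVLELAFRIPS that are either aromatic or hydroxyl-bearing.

4

Aromatic: F, W, Y. Hydroxyl-bearing: S, T, Y.
Aromatic residues here: W6, W7, F16 (3).
Hydroxyl-bearing residues here: S20 (1).
(Y belongs to both groups, but none appear in this sequence.) Total = 3 + 1 = 4.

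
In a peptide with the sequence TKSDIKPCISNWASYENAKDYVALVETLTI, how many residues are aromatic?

3

The aromatic amino acids are Phe (F, benzyl), Trp (W, indole), and Tyr (Y, phenol).
Matching residues: W12, Y15, Y21.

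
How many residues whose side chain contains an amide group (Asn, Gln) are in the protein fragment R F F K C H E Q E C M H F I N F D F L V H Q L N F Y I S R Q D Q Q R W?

Matching residues: Q8, N15, Q22, N24, Q30, Q32, Q33.

7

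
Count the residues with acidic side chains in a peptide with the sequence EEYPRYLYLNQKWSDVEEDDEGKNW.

The acidic residues are Asp (D) and Glu (E), whose side chains end in a carboxylate group.
Matching residues: E1, E2, D15, E17, E18, D19, D20, E21.

8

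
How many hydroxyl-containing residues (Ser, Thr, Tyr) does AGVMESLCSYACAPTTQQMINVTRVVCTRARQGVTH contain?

8

Matching residues: S6, S9, Y10, T15, T16, T23, T28, T35.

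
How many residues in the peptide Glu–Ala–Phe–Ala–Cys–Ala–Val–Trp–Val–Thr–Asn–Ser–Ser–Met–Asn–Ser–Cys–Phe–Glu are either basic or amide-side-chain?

2

Basic: H, K, R. Amide-side-chain: N, Q.
Basic residues here: none (0).
Amide-side-chain residues here: Asn11, Asn15 (2).
The two groups share no amino acid, so total = 0 + 2 = 2.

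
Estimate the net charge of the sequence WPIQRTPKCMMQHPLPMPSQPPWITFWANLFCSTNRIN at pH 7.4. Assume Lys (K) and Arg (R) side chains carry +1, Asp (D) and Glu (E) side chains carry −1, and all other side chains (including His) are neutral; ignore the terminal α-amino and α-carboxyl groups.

+3

Positive (K, R): R5, K8, R36 → +3.
Negative (D, E): none → −0.
Net charge = (+3) + (−0) = +3.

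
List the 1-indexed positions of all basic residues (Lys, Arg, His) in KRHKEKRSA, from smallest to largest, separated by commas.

Matching residues: K1, R2, H3, K4, K6, R7.

1, 2, 3, 4, 6, 7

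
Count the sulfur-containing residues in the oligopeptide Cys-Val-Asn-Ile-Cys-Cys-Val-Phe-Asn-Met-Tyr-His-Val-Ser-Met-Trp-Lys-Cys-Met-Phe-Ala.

7

Cysteine (C, thiol) and methionine (M, thioether) are the two sulfur-containing amino acids.
Matching residues: Cys1, Cys5, Cys6, Met10, Met15, Cys18, Met19.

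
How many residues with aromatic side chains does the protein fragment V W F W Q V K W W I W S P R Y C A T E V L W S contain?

8

Phenylalanine (F), tryptophan (W), and tyrosine (Y) have aromatic ring side chains.
Matching residues: W2, F3, W4, W8, W9, W11, Y15, W22.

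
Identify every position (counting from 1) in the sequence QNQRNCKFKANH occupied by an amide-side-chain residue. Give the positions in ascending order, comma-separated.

The amide-side-chain residues are Asn (N) and Gln (Q).
Matching residues: Q1, N2, Q3, N5, N11.

1, 2, 3, 5, 11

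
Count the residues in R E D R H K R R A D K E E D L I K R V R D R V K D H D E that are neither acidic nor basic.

5

Acidic: D, E. Basic: K, R, H. All other residues are neither.
Matching residues: A9, L15, I16, V19, V23.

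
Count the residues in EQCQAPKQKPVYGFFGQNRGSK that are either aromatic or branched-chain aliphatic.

4

Aromatic: F, W, Y. Branched-chain aliphatic: I, L, V.
Aromatic residues here: Y12, F14, F15 (3).
Branched-chain aliphatic residues here: V11 (1).
The two groups share no amino acid, so total = 3 + 1 = 4.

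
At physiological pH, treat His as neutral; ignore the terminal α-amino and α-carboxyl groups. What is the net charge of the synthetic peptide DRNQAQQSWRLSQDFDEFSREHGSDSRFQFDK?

The side chains ionized at physiological pH are Lys/Arg (+1) and Asp/Glu (−1); with His treated as neutral, nothing else contributes.
Positive (K, R): R2, R10, R20, R27, K32 → +5.
Negative (D, E): D1, D14, D16, E17, E21, D25, D31 → −7.
Net charge = (+5) + (−7) = −2.

-2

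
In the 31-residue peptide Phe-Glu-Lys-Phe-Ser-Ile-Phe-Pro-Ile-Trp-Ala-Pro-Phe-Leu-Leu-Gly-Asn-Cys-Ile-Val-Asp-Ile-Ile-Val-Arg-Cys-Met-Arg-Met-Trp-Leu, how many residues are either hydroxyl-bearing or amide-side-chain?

2

Hydroxyl-bearing: S, T, Y. Amide-side-chain: N, Q.
Hydroxyl-bearing residues here: Ser5 (1).
Amide-side-chain residues here: Asn17 (1).
The two groups share no amino acid, so total = 1 + 1 = 2.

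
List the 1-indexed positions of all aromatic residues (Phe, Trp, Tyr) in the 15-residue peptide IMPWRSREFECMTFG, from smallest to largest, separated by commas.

4, 9, 14

Matching residues: W4, F9, F14.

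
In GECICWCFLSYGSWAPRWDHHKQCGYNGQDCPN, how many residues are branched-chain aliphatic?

2

Valine (V), leucine (L), and isoleucine (I) are the branched-chain amino acids.
Matching residues: I4, L9.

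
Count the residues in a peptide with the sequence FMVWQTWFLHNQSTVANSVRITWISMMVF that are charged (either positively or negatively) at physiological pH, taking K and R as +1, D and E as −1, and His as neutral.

Charged side chains at pH ~7.4: K, R (positive); D, E (negative).
Matching residues: R20.

1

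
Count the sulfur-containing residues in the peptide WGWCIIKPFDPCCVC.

The sulfur-bearing residues are cysteine (–SH) and methionine (–S–CH₃).
Matching residues: C4, C12, C13, C15.

4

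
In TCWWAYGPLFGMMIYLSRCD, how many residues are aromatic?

5

The aromatic amino acids are Phe (F, benzyl), Trp (W, indole), and Tyr (Y, phenol).
Matching residues: W3, W4, Y6, F10, Y15.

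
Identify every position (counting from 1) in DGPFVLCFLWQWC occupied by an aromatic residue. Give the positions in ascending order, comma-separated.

The aromatic amino acids are Phe (F, benzyl), Trp (W, indole), and Tyr (Y, phenol).
Matching residues: F4, F8, W10, W12.

4, 8, 10, 12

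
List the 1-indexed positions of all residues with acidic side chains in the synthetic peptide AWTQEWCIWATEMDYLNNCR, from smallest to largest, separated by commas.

Only D (aspartate) and E (glutamate) carry a side-chain carboxylic acid.
Matching residues: E5, E12, D14.

5, 12, 14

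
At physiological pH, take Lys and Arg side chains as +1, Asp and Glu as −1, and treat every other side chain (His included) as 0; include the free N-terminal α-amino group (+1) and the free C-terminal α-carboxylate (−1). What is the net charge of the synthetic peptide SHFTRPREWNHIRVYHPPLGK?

Positive (K, R): R5, R7, R13, K21 → +4.
Negative (D, E): E8 → −1.
The N-terminus (+1) and C-terminus (−1) cancel.
Net charge = (+4) + (−1) = +3.

+3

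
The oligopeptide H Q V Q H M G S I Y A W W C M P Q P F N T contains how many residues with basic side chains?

2

The basic amino acids are Lys (K), Arg (R), and His (H).
Matching residues: H1, H5.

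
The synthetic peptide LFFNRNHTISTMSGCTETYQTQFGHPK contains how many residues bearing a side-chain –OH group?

8

S, T, and Y are the three residues with a side-chain hydroxyl.
Matching residues: T8, S10, T11, S13, T16, T18, Y19, T21.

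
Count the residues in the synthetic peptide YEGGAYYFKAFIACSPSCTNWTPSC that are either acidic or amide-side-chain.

Acidic: D, E. Amide-side-chain: N, Q.
Acidic residues here: E2 (1).
Amide-side-chain residues here: N20 (1).
The two groups share no amino acid, so total = 1 + 1 = 2.

2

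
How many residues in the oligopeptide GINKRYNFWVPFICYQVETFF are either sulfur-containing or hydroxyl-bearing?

Sulfur-containing: C, M. Hydroxyl-bearing: S, T, Y.
Sulfur-containing residues here: C14 (1).
Hydroxyl-bearing residues here: Y6, Y15, T19 (3).
The two groups share no amino acid, so total = 1 + 3 = 4.

4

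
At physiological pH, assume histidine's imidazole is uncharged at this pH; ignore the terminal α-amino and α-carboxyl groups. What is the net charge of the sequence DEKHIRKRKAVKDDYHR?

+3

Near pH 7.4, K and R contribute +1 each, D and E contribute −1 each, and every other side chain (His included, as stated) is uncharged.
Positive (K, R): K3, R6, K7, R8, K9, K12, R17 → +7.
Negative (D, E): D1, E2, D13, D14 → −4.
Net charge = (+7) + (−4) = +3.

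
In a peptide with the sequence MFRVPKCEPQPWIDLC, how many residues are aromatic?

F, W, and Y each carry an aromatic ring on the side chain.
Matching residues: F2, W12.

2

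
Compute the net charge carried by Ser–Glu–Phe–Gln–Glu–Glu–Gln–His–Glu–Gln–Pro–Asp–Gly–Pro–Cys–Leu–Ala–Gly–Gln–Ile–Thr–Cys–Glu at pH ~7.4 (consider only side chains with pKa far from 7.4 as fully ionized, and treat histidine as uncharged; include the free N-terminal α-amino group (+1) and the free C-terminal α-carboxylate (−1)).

-6

Near pH 7.4, K and R contribute +1 each, D and E contribute −1 each, and every other side chain (His included, as stated) is uncharged.
Positive (K, R): none → +0.
Negative (D, E): Glu2, Glu5, Glu6, Glu9, Asp12, Glu23 → −6.
The N-terminus (+1) and C-terminus (−1) cancel.
Net charge = (+0) + (−6) = −6.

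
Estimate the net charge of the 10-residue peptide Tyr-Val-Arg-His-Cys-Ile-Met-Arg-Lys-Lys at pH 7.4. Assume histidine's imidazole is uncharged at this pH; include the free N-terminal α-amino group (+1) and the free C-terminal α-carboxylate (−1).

+4

Near pH 7.4, K and R contribute +1 each, D and E contribute −1 each, and every other side chain (His included, as stated) is uncharged.
Positive (K, R): Arg3, Arg8, Lys9, Lys10 → +4.
Negative (D, E): none → −0.
The N-terminus (+1) and C-terminus (−1) cancel.
Net charge = (+4) + (−0) = +4.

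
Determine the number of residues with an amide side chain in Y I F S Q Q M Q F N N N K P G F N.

7

The amide-side-chain residues are Asn (N) and Gln (Q).
Matching residues: Q5, Q6, Q8, N10, N11, N12, N17.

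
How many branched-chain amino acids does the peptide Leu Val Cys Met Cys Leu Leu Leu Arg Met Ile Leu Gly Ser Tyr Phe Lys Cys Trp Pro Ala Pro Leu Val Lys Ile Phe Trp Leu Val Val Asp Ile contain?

14

V, L, and I make up the branched-chain aliphatic group.
Matching residues: Leu1, Val2, Leu6, Leu7, Leu8, Ile11, Leu12, Leu23, Val24, Ile26, Leu29, Val30, Val31, Ile33.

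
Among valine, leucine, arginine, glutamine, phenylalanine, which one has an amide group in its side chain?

glutamine

The amide-side-chain residues are Asn (N) and Gln (Q).
Of the listed options, only glutamine belongs to this group.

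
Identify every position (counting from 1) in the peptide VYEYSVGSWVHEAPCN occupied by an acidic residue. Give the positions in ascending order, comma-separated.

3, 12

The acidic residues are Asp (D) and Glu (E), whose side chains end in a carboxylate group.
Matching residues: E3, E12.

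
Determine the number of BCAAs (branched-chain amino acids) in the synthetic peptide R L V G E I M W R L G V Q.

V, L, and I make up the branched-chain aliphatic group.
Matching residues: L2, V3, I6, L10, V12.

5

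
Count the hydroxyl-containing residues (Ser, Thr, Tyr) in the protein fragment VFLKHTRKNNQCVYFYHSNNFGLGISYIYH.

7

Matching residues: T6, Y14, Y16, S18, S26, Y27, Y29.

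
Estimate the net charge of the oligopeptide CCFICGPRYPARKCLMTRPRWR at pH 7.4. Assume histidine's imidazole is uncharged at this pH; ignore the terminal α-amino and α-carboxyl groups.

+6

At pH ~7.4 the Lys and Arg side chains are protonated (+1), the Asp and Glu side chains are deprotonated (−1), and with His taken as neutral all other side chains carry no charge.
Positive (K, R): R8, R12, K13, R18, R20, R22 → +6.
Negative (D, E): none → −0.
Net charge = (+6) + (−0) = +6.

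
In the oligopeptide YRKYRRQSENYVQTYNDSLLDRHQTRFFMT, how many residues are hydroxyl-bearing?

9

The –OH-bearing residues are Ser, Thr (aliphatic alcohols), and Tyr (phenol).
Matching residues: Y1, Y4, S8, Y11, T14, Y15, S18, T25, T30.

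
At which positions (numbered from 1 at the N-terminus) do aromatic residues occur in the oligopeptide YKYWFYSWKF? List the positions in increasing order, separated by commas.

1, 3, 4, 5, 6, 8, 10

The aromatic amino acids are Phe (F, benzyl), Trp (W, indole), and Tyr (Y, phenol).
Matching residues: Y1, Y3, W4, F5, Y6, W8, F10.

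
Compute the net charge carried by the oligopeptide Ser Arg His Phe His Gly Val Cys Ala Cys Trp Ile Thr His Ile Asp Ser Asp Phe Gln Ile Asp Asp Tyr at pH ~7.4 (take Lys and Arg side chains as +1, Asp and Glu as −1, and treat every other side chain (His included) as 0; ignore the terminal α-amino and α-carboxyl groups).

Positive (K, R): Arg2 → +1.
Negative (D, E): Asp16, Asp18, Asp22, Asp23 → −4.
Net charge = (+1) + (−4) = −3.

-3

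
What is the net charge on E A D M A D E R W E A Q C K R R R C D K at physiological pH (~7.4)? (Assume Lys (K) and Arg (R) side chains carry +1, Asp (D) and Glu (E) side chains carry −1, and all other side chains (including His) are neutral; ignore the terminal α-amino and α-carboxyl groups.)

Positive (K, R): R8, K14, R15, R16, R17, K20 → +6.
Negative (D, E): E1, D3, D6, E7, E10, D19 → −6.
Net charge = (+6) + (−6) = 0.

0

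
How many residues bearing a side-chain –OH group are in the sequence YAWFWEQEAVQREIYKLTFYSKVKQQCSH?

S, T, and Y are the three residues with a side-chain hydroxyl.
Matching residues: Y1, Y15, T18, Y20, S21, S28.

6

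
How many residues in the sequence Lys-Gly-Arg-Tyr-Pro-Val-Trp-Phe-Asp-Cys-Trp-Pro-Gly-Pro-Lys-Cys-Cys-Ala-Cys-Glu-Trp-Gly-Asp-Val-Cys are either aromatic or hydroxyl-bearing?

Aromatic: F, W, Y. Hydroxyl-bearing: S, T, Y.
Aromatic residues here: Tyr4, Trp7, Phe8, Trp11, Trp21 (5).
Hydroxyl-bearing residues here: Tyr4 (1).
Y is in both groups, so the 1 Y residue must not be double-counted.
Total = 5 + 1 − 1 = 5.

5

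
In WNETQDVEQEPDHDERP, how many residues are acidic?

7

Only D (aspartate) and E (glutamate) carry a side-chain carboxylic acid.
Matching residues: E3, D6, E8, E10, D12, D14, E15.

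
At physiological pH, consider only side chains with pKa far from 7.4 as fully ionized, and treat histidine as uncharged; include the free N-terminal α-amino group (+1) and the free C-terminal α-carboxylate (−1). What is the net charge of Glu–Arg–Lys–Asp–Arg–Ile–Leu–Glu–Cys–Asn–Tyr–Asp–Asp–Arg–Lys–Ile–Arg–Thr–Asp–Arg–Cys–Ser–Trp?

+1

Near pH 7.4, K and R contribute +1 each, D and E contribute −1 each, and every other side chain (His included, as stated) is uncharged.
Positive (K, R): Arg2, Lys3, Arg5, Arg14, Lys15, Arg17, Arg20 → +7.
Negative (D, E): Glu1, Asp4, Glu8, Asp12, Asp13, Asp19 → −6.
The N-terminus (+1) and C-terminus (−1) cancel.
Net charge = (+7) + (−6) = +1.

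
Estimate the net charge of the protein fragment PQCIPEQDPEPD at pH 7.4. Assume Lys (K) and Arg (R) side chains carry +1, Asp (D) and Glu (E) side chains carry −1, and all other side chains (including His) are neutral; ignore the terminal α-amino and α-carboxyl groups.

Positive (K, R): none → +0.
Negative (D, E): E6, D8, E10, D12 → −4.
Net charge = (+0) + (−4) = −4.

-4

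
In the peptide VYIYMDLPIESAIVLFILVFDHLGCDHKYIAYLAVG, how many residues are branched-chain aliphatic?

The BCAAs are Val, Leu, and Ile — aliphatic side chains with a branch point.
Matching residues: V1, I3, L7, I9, I13, V14, L15, I17, L18, V19, L23, I30, L33, V35.

14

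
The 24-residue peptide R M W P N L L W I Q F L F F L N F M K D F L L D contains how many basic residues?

Lysine (K), arginine (R), and histidine (H) have basic, nitrogen-containing side chains.
Matching residues: R1, K19.

2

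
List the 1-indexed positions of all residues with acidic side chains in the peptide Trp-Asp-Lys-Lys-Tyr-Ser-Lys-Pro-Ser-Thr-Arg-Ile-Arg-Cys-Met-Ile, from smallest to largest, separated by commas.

Aspartate (D) and glutamate (E) have carboxylic-acid side chains and are the acidic amino acids.
Matching residues: Asp2.

2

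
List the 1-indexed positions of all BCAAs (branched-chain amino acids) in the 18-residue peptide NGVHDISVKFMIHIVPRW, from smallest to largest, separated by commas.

3, 6, 8, 12, 14, 15

Valine (V), leucine (L), and isoleucine (I) are the branched-chain amino acids.
Matching residues: V3, I6, V8, I12, I14, V15.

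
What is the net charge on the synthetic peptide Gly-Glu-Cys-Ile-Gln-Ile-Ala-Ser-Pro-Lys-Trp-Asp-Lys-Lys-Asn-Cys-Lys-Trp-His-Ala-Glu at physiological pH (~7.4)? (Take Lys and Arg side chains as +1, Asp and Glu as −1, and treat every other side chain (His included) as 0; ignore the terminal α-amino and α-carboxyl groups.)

+1

Positive (K, R): Lys10, Lys13, Lys14, Lys17 → +4.
Negative (D, E): Glu2, Asp12, Glu21 → −3.
Net charge = (+4) + (−3) = +1.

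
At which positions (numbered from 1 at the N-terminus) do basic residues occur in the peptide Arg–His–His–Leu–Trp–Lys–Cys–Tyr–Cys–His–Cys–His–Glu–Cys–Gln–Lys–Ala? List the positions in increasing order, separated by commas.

Lysine (K), arginine (R), and histidine (H) have basic, nitrogen-containing side chains.
Matching residues: Arg1, His2, His3, Lys6, His10, His12, Lys16.

1, 2, 3, 6, 10, 12, 16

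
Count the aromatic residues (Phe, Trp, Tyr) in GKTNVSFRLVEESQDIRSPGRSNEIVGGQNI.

1

Matching residues: F7.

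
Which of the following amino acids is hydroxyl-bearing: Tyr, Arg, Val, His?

Serine (S), threonine (T), and tyrosine (Y) each carry a hydroxyl group on the side chain.
Of the listed options, only Tyr belongs to this group.

Tyr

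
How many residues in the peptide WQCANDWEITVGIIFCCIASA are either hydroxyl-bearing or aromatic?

Hydroxyl-bearing: S, T, Y. Aromatic: F, W, Y.
Hydroxyl-bearing residues here: T10, S20 (2).
Aromatic residues here: W1, W7, F15 (3).
(Y belongs to both groups, but none appear in this sequence.) Total = 2 + 3 = 5.

5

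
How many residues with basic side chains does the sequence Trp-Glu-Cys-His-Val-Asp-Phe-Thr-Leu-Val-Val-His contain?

2

K, R, and H are the three residues with basic side chains (ε-amine, guanidinium, and imidazole respectively).
Matching residues: His4, His12.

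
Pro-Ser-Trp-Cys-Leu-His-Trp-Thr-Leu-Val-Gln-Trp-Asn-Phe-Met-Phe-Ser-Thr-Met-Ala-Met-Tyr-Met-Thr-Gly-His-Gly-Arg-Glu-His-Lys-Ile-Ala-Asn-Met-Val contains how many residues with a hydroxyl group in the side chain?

Serine (S), threonine (T), and tyrosine (Y) each carry a hydroxyl group on the side chain.
Matching residues: Ser2, Thr8, Ser17, Thr18, Tyr22, Thr24.

6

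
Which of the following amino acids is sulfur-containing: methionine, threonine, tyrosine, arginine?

The sulfur-bearing residues are cysteine (–SH) and methionine (–S–CH₃).
Of the listed options, only methionine belongs to this group.

methionine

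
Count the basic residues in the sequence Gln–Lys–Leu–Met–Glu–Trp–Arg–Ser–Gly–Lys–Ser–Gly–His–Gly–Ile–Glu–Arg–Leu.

Lysine (K), arginine (R), and histidine (H) have basic, nitrogen-containing side chains.
Matching residues: Lys2, Arg7, Lys10, His13, Arg17.

5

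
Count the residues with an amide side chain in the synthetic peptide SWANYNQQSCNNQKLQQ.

9

The amide-side-chain residues are Asn (N) and Gln (Q).
Matching residues: N4, N6, Q7, Q8, N11, N12, Q13, Q16, Q17.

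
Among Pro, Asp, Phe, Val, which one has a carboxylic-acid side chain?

Only D (aspartate) and E (glutamate) carry a side-chain carboxylic acid.
Of the listed options, only Asp belongs to this group.

Asp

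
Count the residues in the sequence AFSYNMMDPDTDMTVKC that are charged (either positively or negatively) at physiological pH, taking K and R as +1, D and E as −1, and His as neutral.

4

Charged side chains at pH ~7.4: K, R (positive); D, E (negative).
Matching residues: D8, D10, D12, K16.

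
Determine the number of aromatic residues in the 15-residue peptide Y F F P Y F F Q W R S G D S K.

7

F, W, and Y each carry an aromatic ring on the side chain.
Matching residues: Y1, F2, F3, Y5, F6, F7, W9.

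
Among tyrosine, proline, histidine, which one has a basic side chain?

K, R, and H are the three residues with basic side chains (ε-amine, guanidinium, and imidazole respectively).
Of the listed options, only histidine belongs to this group.

histidine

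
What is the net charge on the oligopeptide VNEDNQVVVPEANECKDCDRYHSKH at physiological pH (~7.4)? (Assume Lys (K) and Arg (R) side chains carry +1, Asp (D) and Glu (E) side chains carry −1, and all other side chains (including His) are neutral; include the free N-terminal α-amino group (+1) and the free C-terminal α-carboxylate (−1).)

Positive (K, R): K16, R20, K24 → +3.
Negative (D, E): E3, D4, E11, E14, D17, D19 → −6.
The N-terminus (+1) and C-terminus (−1) cancel.
Net charge = (+3) + (−6) = −3.

-3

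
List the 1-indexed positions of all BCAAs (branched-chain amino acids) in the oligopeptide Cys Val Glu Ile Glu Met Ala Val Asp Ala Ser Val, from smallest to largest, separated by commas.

Valine (V), leucine (L), and isoleucine (I) are the branched-chain amino acids.
Matching residues: Val2, Ile4, Val8, Val12.

2, 4, 8, 12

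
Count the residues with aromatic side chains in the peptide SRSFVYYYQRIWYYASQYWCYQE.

10

F, W, and Y each carry an aromatic ring on the side chain.
Matching residues: F4, Y6, Y7, Y8, W12, Y13, Y14, Y18, W19, Y21.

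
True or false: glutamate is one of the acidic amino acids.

True

The acidic residues are Asp (D) and Glu (E), whose side chains end in a carboxylate group.
Glutamate is in this group.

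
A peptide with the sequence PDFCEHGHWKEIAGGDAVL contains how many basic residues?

Lysine (K), arginine (R), and histidine (H) have basic, nitrogen-containing side chains.
Matching residues: H6, H8, K10.

3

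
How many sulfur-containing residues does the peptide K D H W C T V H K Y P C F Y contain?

2

Only Cys (C) and Met (M) have a sulfur atom in the side chain.
Matching residues: C5, C12.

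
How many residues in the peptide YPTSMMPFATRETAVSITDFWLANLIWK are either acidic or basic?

4

Acidic: D, E. Basic: H, K, R.
Acidic residues here: E12, D19 (2).
Basic residues here: R11, K28 (2).
The two groups share no amino acid, so total = 2 + 2 = 4.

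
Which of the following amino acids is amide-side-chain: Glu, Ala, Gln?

Only N (asparagine) and Q (glutamine) carry a side-chain carboxamide.
Of the listed options, only Gln belongs to this group.

Gln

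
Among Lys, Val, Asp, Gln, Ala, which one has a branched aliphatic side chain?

Val

V, L, and I make up the branched-chain aliphatic group.
Of the listed options, only Val belongs to this group.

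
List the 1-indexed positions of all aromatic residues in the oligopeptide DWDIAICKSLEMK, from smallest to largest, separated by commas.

F, W, and Y each carry an aromatic ring on the side chain.
Matching residues: W2.

2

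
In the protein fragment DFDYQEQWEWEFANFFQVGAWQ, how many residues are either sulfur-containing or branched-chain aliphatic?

1

Sulfur-containing: C, M. Branched-chain aliphatic: I, L, V.
Sulfur-containing residues here: none (0).
Branched-chain aliphatic residues here: V18 (1).
The two groups share no amino acid, so total = 0 + 1 = 1.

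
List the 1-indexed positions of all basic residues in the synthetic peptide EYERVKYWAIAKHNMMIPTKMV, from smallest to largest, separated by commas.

4, 6, 12, 13, 20

K, R, and H are the three residues with basic side chains (ε-amine, guanidinium, and imidazole respectively).
Matching residues: R4, K6, K12, H13, K20.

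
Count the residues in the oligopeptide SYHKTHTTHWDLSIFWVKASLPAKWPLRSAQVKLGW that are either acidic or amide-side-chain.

Acidic: D, E. Amide-side-chain: N, Q.
Acidic residues here: D11 (1).
Amide-side-chain residues here: Q31 (1).
The two groups share no amino acid, so total = 1 + 1 = 2.

2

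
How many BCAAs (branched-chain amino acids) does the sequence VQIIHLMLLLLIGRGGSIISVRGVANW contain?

V, L, and I make up the branched-chain aliphatic group.
Matching residues: V1, I3, I4, L6, L8, L9, L10, L11, I12, I18, I19, V21, V24.

13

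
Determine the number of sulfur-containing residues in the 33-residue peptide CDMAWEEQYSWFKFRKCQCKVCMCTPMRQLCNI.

Only Cys (C) and Met (M) have a sulfur atom in the side chain.
Matching residues: C1, M3, C17, C19, C22, M23, C24, M27, C31.

9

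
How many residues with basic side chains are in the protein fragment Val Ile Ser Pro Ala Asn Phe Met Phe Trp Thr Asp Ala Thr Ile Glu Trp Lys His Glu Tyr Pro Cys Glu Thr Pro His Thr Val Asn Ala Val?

3

The basic amino acids are Lys (K), Arg (R), and His (H).
Matching residues: Lys18, His19, His27.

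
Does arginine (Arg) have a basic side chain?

K, R, and H are the three residues with basic side chains (ε-amine, guanidinium, and imidazole respectively).
Arginine is in this group.

Yes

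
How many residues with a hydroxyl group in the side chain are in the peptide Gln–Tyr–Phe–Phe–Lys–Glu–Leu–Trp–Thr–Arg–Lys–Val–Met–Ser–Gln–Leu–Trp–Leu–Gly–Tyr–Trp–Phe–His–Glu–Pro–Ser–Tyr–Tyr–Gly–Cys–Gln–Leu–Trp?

The –OH-bearing residues are Ser, Thr (aliphatic alcohols), and Tyr (phenol).
Matching residues: Tyr2, Thr9, Ser14, Tyr20, Ser26, Tyr27, Tyr28.

7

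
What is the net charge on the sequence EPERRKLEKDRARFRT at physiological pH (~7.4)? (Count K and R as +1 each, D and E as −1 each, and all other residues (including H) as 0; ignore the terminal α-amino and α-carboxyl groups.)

+3

Positive (K, R): R4, R5, K6, K9, R11, R13, R15 → +7.
Negative (D, E): E1, E3, E8, D10 → −4.
Net charge = (+7) + (−4) = +3.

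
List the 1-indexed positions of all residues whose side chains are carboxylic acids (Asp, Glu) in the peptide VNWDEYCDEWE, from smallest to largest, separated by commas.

4, 5, 8, 9, 11

Matching residues: D4, E5, D8, E9, E11.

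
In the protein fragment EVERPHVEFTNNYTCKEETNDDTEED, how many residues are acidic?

The acidic residues are Asp (D) and Glu (E), whose side chains end in a carboxylate group.
Matching residues: E1, E3, E8, E17, E18, D21, D22, E24, E25, D26.

10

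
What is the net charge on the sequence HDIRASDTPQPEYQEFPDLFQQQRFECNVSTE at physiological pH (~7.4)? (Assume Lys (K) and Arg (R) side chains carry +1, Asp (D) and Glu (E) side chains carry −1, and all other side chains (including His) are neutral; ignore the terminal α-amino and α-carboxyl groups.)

-5

Positive (K, R): R4, R24 → +2.
Negative (D, E): D2, D7, E12, E15, D18, E26, E32 → −7.
Net charge = (+2) + (−7) = −5.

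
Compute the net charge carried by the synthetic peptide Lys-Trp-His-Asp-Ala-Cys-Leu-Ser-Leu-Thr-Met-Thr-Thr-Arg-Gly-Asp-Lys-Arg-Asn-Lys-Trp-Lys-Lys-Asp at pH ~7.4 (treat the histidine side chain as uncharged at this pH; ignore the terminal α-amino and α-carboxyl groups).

The side chains ionized at physiological pH are Lys/Arg (+1) and Asp/Glu (−1); with His treated as neutral, nothing else contributes.
Positive (K, R): Lys1, Arg14, Lys17, Arg18, Lys20, Lys22, Lys23 → +7.
Negative (D, E): Asp4, Asp16, Asp24 → −3.
Net charge = (+7) + (−3) = +4.

+4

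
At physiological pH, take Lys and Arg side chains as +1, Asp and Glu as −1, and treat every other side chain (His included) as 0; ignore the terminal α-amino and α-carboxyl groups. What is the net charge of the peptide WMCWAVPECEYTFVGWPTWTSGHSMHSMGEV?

-3

Positive (K, R): none → +0.
Negative (D, E): E8, E10, E30 → −3.
Net charge = (+0) + (−3) = −3.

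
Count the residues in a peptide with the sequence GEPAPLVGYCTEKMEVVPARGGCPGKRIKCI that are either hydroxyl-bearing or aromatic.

Hydroxyl-bearing: S, T, Y. Aromatic: F, W, Y.
Hydroxyl-bearing residues here: Y9, T11 (2).
Aromatic residues here: Y9 (1).
Y is in both groups, so the 1 Y residue must not be double-counted.
Total = 2 + 1 − 1 = 2.

2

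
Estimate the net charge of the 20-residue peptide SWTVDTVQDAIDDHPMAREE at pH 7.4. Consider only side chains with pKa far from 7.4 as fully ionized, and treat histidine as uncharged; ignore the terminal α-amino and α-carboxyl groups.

Near pH 7.4, K and R contribute +1 each, D and E contribute −1 each, and every other side chain (His included, as stated) is uncharged.
Positive (K, R): R18 → +1.
Negative (D, E): D5, D9, D12, D13, E19, E20 → −6.
Net charge = (+1) + (−6) = −5.

-5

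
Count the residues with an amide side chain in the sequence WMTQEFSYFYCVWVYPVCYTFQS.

Asparagine (N) and glutamine (Q) have uncharged amide side chains.
Matching residues: Q4, Q22.

2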